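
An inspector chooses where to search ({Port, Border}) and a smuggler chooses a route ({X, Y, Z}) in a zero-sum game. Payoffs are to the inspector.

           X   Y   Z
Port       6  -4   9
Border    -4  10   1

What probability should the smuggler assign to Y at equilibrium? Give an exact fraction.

Row minima: Port → -4, Border → -4; maximin = -4.
Column maxima: X → 6, Y → 10, Z → 9; minimax = 6.
-4 ≠ 6, so there is no saddle point; optimal play is mixed.
Z is strictly dominated by X (it gives the inspector strictly more in every row), so the smuggler never plays it.
On the remaining 2×2 (Port, Border vs X, Y):
Let the inspector play Port with probability p. Expected payoff against X: 6p + (-4)(1−p) = 10p − 4; against Y: (-4)p + 10(1−p) = −14p + 10.
Setting these equal: 10p − 4 = −14p + 10 ⇒ 24p = 14 ⇒ p = 7/12, and the value is (10)·(7/12) − 4 = 11/6.
For the smuggler: with q = P(X), equating Port's and Border's payoffs gives 10q − 4 = −14q + 10 ⇒ q = 7/12.

5/12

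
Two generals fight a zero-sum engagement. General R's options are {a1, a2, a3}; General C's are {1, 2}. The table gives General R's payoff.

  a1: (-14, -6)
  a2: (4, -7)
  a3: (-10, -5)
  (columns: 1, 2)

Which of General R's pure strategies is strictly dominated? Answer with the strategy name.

a1

a3 gives a strictly higher payoff than a1 against every column: -10 > -14, -5 > -6.
So a1 is strictly dominated and General R never plays it.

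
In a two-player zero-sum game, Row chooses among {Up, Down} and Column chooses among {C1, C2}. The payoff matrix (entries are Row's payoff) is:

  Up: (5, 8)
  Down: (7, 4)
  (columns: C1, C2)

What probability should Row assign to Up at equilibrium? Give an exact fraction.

Row minima: Up → 5, Down → 4; maximin = 5.
Column maxima: C1 → 7, C2 → 8; minimax = 7.
5 ≠ 7, so there is no saddle point; optimal play is mixed.
Let Row play Up with probability p. Expected payoff against C1: 5p + 7(1−p) = −2p + 7; against C2: 8p + 4(1−p) = 4p + 4.
Setting these equal: −2p + 7 = 4p + 4 ⇒ −6p = -3 ⇒ p = 1/2, and the value is (-2)·(1/2) + 7 = 6.
For Column: with q = P(C1), equating Up's and Down's payoffs gives −3q + 8 = 3q + 4 ⇒ q = 2/3.

1/2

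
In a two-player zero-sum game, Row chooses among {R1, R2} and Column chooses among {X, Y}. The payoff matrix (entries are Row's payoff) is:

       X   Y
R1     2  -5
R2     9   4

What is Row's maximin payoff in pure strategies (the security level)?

4

Row minima: R1 → -5, R2 → 4.
The best of these is 4.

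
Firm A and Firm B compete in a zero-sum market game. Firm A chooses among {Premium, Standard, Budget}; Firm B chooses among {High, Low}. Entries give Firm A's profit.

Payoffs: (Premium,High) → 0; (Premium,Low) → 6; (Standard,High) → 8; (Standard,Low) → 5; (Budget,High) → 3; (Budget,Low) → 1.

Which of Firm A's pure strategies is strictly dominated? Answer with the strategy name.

Standard gives a strictly higher payoff than Budget against every column: 8 > 3, 5 > 1.
So Budget is strictly dominated and Firm A never plays it.

Budget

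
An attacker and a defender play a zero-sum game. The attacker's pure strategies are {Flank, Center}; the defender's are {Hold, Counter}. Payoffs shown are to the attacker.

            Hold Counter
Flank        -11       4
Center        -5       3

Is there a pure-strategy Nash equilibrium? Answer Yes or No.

Yes

Row minima: Flank → -11, Center → -5; maximin = -5.
Column maxima: Hold → -5, Counter → 4; minimax = -5.
maximin = minimax = -5, so a saddle point exists.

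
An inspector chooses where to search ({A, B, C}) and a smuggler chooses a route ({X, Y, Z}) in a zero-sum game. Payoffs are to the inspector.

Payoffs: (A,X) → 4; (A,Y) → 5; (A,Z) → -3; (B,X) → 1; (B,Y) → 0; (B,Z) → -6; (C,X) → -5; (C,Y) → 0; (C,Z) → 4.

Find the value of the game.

Row minima: A → -3, B → -6, C → -5; maximin = -3.
Column maxima: X → 4, Y → 5, Z → 4; minimax = 4.
-3 ≠ 4, so there is no saddle point; optimal play is mixed.
B is strictly dominated by A, so the inspector never plays it.
With B eliminated, Y is strictly dominated by X (it gives the inspector strictly more in every remaining row), so the smuggler never plays it.
On the remaining 2×2 (A, C vs X, Z):
Let the inspector play A with probability p. Expected payoff against X: 4p + (-5)(1−p) = 9p − 5; against Z: (-3)p + 4(1−p) = −7p + 4.
Setting these equal: 9p − 5 = −7p + 4 ⇒ 16p = 9 ⇒ p = 9/16, and the value is (9)·(9/16) − 5 = 1/16.
For the smuggler: with q = P(X), equating A's and C's payoffs gives 7q − 3 = −9q + 4 ⇒ q = 7/16.

1/16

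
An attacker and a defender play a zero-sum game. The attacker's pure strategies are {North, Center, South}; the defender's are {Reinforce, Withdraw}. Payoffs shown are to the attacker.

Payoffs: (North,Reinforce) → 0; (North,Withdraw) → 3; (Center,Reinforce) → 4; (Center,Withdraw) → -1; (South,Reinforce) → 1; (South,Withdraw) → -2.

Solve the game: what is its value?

Row minima: North → 0, Center → -1, South → -2; maximin = 0.
Column maxima: Reinforce → 4, Withdraw → 3; minimax = 3.
0 ≠ 3, so there is no saddle point; optimal play is mixed.
South is strictly dominated by Center, so the attacker never plays it.
On the remaining 2×2 (North, Center vs Reinforce, Withdraw):
Let the attacker play North with probability p. Expected payoff against Reinforce: 0p + 4(1−p) = −4p + 4; against Withdraw: 3p + (-1)(1−p) = 4p − 1.
Setting these equal: −4p + 4 = 4p − 1 ⇒ −8p = -5 ⇒ p = 5/8, and the value is (-4)·(5/8) + 4 = 3/2.
For the defender: with q = P(Reinforce), equating North's and Center's payoffs gives −3q + 3 = 5q − 1 ⇒ q = 1/2.

3/2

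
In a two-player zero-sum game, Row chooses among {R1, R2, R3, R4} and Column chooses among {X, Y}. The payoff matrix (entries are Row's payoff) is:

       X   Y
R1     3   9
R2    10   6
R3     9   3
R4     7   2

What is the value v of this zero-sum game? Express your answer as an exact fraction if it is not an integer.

Row minima: R1 → 3, R2 → 6, R3 → 3, R4 → 2; maximin = 6.
Column maxima: X → 10, Y → 9; minimax = 9.
6 ≠ 9, so there is no saddle point; optimal play is mixed.
R3 is strictly dominated by R2, so Row never plays it.
R4 is strictly dominated by R2, so Row never plays it.
On the remaining 2×2 (R1, R2 vs X, Y):
Let Row play R1 with probability p. Expected payoff against X: 3p + 10(1−p) = −7p + 10; against Y: 9p + 6(1−p) = 3p + 6.
Setting these equal: −7p + 10 = 3p + 6 ⇒ −10p = -4 ⇒ p = 2/5, and the value is (-7)·(2/5) + 10 = 36/5.
For Column: with q = P(X), equating R1's and R2's payoffs gives −6q + 9 = 4q + 6 ⇒ q = 3/10.

36/5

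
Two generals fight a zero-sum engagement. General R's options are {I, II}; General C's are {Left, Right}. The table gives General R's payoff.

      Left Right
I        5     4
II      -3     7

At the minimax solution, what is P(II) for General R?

1/11

Row minima: I → 4, II → -3; maximin = 4.
Column maxima: Left → 5, Right → 7; minimax = 5.
4 ≠ 5, so there is no saddle point; optimal play is mixed.
Let General R play I with probability p. Expected payoff against Left: 5p + (-3)(1−p) = 8p − 3; against Right: 4p + 7(1−p) = −3p + 7.
Setting these equal: 8p − 3 = −3p + 7 ⇒ 11p = 10 ⇒ p = 10/11, and the value is (8)·(10/11) − 3 = 47/11.
For General C: with q = P(Left), equating I's and II's payoffs gives q + 4 = −10q + 7 ⇒ q = 3/11.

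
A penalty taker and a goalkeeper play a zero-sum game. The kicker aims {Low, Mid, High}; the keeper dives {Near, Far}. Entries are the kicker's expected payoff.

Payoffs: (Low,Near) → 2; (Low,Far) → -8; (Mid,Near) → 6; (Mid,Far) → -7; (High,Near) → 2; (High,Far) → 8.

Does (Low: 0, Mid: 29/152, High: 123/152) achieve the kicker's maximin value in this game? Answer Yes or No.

No

Against Near this mix gives (29/152)·6 + (123/152)·2 = 105/38.
Against Far this mix gives (29/152)·(-7) + (123/152)·8 = 781/152.
The keeper will play Near, holding the kicker to 105/38. Shifting weight toward the row that does better against Near would raise this floor (the equalizing mix achieves 62/19 against both Near and Far), so the proposed strategy is not optimal.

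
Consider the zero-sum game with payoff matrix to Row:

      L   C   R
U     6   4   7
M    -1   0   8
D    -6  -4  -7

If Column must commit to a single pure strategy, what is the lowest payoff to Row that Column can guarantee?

4

Column maxima: L → 6, C → 4, R → 8.
The smallest of these is 4.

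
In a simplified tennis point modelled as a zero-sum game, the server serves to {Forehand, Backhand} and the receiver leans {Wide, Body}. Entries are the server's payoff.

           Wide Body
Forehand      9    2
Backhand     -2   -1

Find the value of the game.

Row minima: Forehand → 2, Backhand → -2; maximin = 2.
Column maxima: Wide → 9, Body → 2; minimax = 2.
Since maximin = minimax = 2, there is a saddle point and the value is 2.

2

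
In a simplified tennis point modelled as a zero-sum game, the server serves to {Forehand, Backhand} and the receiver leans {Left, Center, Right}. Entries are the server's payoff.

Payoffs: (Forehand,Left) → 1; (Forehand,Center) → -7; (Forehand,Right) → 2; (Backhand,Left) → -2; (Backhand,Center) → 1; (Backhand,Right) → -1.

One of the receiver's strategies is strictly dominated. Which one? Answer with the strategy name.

Right

Left holds the server's payoff strictly below Right in every row: 1 < 2, -2 < -1.
So Right is strictly dominated for the receiver.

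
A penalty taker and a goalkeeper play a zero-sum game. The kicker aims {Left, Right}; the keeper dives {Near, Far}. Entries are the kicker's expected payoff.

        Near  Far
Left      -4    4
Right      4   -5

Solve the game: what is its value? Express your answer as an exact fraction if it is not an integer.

-4/17

Row minima: Left → -4, Right → -5; maximin = -4.
Column maxima: Near → 4, Far → 4; minimax = 4.
-4 ≠ 4, so there is no saddle point; optimal play is mixed.
Let the kicker play Left with probability p. Expected payoff against Near: (-4)p + 4(1−p) = −8p + 4; against Far: 4p + (-5)(1−p) = 9p − 5.
Setting these equal: −8p + 4 = 9p − 5 ⇒ −17p = -9 ⇒ p = 9/17, and the value is (-8)·(9/17) + 4 = -4/17.
For the keeper: with q = P(Near), equating Left's and Right's payoffs gives −8q + 4 = 9q − 5 ⇒ q = 9/17.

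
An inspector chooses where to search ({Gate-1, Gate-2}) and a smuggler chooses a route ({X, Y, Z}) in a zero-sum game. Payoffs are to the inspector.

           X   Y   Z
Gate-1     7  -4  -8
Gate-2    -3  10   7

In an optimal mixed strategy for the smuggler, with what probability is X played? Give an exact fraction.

Row minima: Gate-1 → -8, Gate-2 → -3; maximin = -3.
Column maxima: X → 7, Y → 10, Z → 7; minimax = 7.
-3 ≠ 7, so there is no saddle point; optimal play is mixed.
Y is strictly dominated by Z (it gives the inspector strictly more in every row), so the smuggler never plays it.
On the remaining 2×2 (Gate-1, Gate-2 vs X, Z):
Let the inspector play Gate-1 with probability p. Expected payoff against X: 7p + (-3)(1−p) = 10p − 3; against Z: (-8)p + 7(1−p) = −15p + 7.
Setting these equal: 10p − 3 = −15p + 7 ⇒ 25p = 10 ⇒ p = 2/5, and the value is (10)·(2/5) − 3 = 1.
For the smuggler: with q = P(X), equating Gate-1's and Gate-2's payoffs gives 15q − 8 = −10q + 7 ⇒ q = 3/5.

3/5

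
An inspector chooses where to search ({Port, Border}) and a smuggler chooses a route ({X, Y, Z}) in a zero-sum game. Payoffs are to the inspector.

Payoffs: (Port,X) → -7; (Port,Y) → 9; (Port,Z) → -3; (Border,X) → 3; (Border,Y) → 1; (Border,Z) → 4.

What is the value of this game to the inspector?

17/9

Row minima: Port → -7, Border → 1; maximin = 1.
Column maxima: X → 3, Y → 9, Z → 4; minimax = 3.
1 ≠ 3, so there is no saddle point; optimal play is mixed.
Z is strictly dominated by X (it gives the inspector strictly more in every row), so the smuggler never plays it.
On the remaining 2×2 (Port, Border vs X, Y):
Let the inspector play Port with probability p. Expected payoff against X: (-7)p + 3(1−p) = −10p + 3; against Y: 9p + 1(1−p) = 8p + 1.
Setting these equal: −10p + 3 = 8p + 1 ⇒ −18p = -2 ⇒ p = 1/9, and the value is (-10)·(1/9) + 3 = 17/9.
For the smuggler: with q = P(X), equating Port's and Border's payoffs gives −16q + 9 = 2q + 1 ⇒ q = 4/9.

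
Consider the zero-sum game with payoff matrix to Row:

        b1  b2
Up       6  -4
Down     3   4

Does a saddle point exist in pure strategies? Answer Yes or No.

Row minima: Up → -4, Down → 3; maximin = 3.
Column maxima: b1 → 6, b2 → 4; minimax = 4.
3 ≠ 4, so no pure-strategy equilibrium exists.

No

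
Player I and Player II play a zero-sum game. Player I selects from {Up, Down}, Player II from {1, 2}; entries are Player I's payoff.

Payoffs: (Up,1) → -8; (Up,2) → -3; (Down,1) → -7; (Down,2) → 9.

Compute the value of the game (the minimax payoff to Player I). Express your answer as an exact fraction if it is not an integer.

Row minima: Up → -8, Down → -7; maximin = -7.
Column maxima: 1 → -7, 2 → 9; minimax = -7.
Since maximin = minimax = -7, there is a saddle point and the value is -7.

-7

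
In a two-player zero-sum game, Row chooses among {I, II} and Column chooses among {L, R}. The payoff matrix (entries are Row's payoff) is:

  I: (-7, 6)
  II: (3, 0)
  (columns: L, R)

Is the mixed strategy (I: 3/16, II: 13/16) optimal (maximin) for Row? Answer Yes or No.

Yes

Against L this mix gives (3/16)·(-7) + (13/16)·3 = 9/8.
Against R this mix gives (3/16)·6 + (13/16)·0 = 9/8.
All of Column's active replies (L, R) yield 9/8, and no column does worse for Row. The mix makes Column indifferent and guarantees 9/8, so it is optimal.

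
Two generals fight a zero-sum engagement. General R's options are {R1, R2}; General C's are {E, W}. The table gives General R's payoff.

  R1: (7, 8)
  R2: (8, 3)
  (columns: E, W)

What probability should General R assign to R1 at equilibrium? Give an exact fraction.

5/6

Row minima: R1 → 7, R2 → 3; maximin = 7.
Column maxima: E → 8, W → 8; minimax = 8.
7 ≠ 8, so there is no saddle point; optimal play is mixed.
Let General R play R1 with probability p. Expected payoff against E: 7p + 8(1−p) = −p + 8; against W: 8p + 3(1−p) = 5p + 3.
Setting these equal: −p + 8 = 5p + 3 ⇒ −6p = -5 ⇒ p = 5/6, and the value is (-1)·(5/6) + 8 = 43/6.
For General C: with q = P(E), equating R1's and R2's payoffs gives −q + 8 = 5q + 3 ⇒ q = 5/6.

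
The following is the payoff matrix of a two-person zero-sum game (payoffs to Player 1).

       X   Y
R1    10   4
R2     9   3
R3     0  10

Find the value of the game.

25/4

Row minima: R1 → 4, R2 → 3, R3 → 0; maximin = 4.
Column maxima: X → 10, Y → 10; minimax = 10.
4 ≠ 10, so there is no saddle point; optimal play is mixed.
R2 is strictly dominated by R1, so Player 1 never plays it.
On the remaining 2×2 (R1, R3 vs X, Y):
Let Player 1 play R1 with probability p. Expected payoff against X: 10p + 0(1−p) = 10p; against Y: 4p + 10(1−p) = −6p + 10.
Setting these equal: 10p = −6p + 10 ⇒ 16p = 10 ⇒ p = 5/8, and the value is (10)·(5/8) = 25/4.
For Player 2: with q = P(X), equating R1's and R3's payoffs gives 6q + 4 = −10q + 10 ⇒ q = 3/8.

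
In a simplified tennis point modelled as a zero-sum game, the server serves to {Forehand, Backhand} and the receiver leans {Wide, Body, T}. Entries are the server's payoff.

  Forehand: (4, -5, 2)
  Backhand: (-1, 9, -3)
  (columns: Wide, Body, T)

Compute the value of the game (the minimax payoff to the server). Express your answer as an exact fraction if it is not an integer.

Row minima: Forehand → -5, Backhand → -3; maximin = -3.
Column maxima: Wide → 4, Body → 9, T → 2; minimax = 2.
-3 ≠ 2, so there is no saddle point; optimal play is mixed.
Wide is strictly dominated by T (it gives the server strictly more in every row), so the receiver never plays it.
On the remaining 2×2 (Forehand, Backhand vs Body, T):
Let the server play Forehand with probability p. Expected payoff against Body: (-5)p + 9(1−p) = −14p + 9; against T: 2p + (-3)(1−p) = 5p − 3.
Setting these equal: −14p + 9 = 5p − 3 ⇒ −19p = -12 ⇒ p = 12/19, and the value is (-14)·(12/19) + 9 = 3/19.
For the receiver: with q = P(Body), equating Forehand's and Backhand's payoffs gives −7q + 2 = 12q − 3 ⇒ q = 5/19.

3/19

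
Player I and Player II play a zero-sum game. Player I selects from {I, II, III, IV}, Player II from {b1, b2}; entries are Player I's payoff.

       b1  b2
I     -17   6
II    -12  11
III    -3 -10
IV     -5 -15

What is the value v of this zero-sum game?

Row minima: I → -17, II → -12, III → -10, IV → -15; maximin = -10.
Column maxima: b1 → -3, b2 → 11; minimax = -3.
-10 ≠ -3, so there is no saddle point; optimal play is mixed.
I is strictly dominated by II, so Player I never plays it.
IV is strictly dominated by III, so Player I never plays it.
On the remaining 2×2 (II, III vs b1, b2):
Let Player I play II with probability p. Expected payoff against b1: (-12)p + (-3)(1−p) = −9p − 3; against b2: 11p + (-10)(1−p) = 21p − 10.
Setting these equal: −9p − 3 = 21p − 10 ⇒ −30p = -7 ⇒ p = 7/30, and the value is (-9)·(7/30) − 3 = -51/10.
For Player II: with q = P(b1), equating II's and III's payoffs gives −23q + 11 = 7q − 10 ⇒ q = 7/10.

-51/10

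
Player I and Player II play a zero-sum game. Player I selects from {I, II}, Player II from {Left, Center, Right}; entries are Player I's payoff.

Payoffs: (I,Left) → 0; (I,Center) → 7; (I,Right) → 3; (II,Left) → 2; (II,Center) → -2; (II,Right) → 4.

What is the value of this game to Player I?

Row minima: I → 0, II → -2; maximin = 0.
Column maxima: Left → 2, Center → 7, Right → 4; minimax = 2.
0 ≠ 2, so there is no saddle point; optimal play is mixed.
Right is strictly dominated by Left (it gives Player I strictly more in every row), so Player II never plays it.
On the remaining 2×2 (I, II vs Left, Center):
Let Player I play I with probability p. Expected payoff against Left: 0p + 2(1−p) = −2p + 2; against Center: 7p + (-2)(1−p) = 9p − 2.
Setting these equal: −2p + 2 = 9p − 2 ⇒ −11p = -4 ⇒ p = 4/11, and the value is (-2)·(4/11) + 2 = 14/11.
For Player II: with q = P(Left), equating I's and II's payoffs gives −7q + 7 = 4q − 2 ⇒ q = 9/11.

14/11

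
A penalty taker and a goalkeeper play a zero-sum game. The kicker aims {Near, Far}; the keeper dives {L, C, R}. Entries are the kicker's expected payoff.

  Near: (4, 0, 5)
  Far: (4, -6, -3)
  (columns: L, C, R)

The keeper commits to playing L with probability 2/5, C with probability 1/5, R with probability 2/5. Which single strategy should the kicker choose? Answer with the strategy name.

Expected payoff of Near: (2/5)·4 + (1/5)·0 + (2/5)·5 = 18/5.
Expected payoff of Far: (2/5)·4 + (1/5)·(-6) + (2/5)·(-3) = -4/5.
The largest is 18/5, so the kicker's best response is Near.

Near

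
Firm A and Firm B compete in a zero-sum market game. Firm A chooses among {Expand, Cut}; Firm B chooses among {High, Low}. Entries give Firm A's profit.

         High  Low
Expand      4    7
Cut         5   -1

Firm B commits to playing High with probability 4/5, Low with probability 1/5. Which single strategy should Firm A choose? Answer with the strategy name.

Expected payoff of Expand: (4/5)·4 + (1/5)·7 = 23/5.
Expected payoff of Cut: (4/5)·5 + (1/5)·(-1) = 19/5.
The largest is 23/5, so Firm A's best response is Expand.

Expand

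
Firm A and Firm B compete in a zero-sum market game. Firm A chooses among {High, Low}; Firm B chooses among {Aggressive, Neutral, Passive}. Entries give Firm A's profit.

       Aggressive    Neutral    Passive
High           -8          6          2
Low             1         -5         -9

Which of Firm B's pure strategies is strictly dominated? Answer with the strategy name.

Passive holds Firm A's payoff strictly below Neutral in every row: 2 < 6, -9 < -5.
So Neutral is strictly dominated for Firm B.

Neutral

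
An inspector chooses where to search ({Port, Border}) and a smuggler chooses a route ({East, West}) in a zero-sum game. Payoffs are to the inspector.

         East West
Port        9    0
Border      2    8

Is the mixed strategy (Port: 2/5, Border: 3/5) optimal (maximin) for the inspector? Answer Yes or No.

Yes

Against East this mix gives (2/5)·9 + (3/5)·2 = 24/5.
Against West this mix gives (2/5)·0 + (3/5)·8 = 24/5.
All of the smuggler's active replies (East, West) yield 24/5, and no column does worse for the inspector. The mix makes the smuggler indifferent and guarantees 24/5, so it is optimal.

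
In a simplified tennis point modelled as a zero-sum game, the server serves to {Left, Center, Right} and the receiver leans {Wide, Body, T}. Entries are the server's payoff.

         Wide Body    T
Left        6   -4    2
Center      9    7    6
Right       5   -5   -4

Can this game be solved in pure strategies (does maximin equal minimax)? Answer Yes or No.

Row minima: Left → -4, Center → 6, Right → -5; maximin = 6.
Column maxima: Wide → 9, Body → 7, T → 6; minimax = 6.
maximin = minimax = 6, so a saddle point exists.

Yes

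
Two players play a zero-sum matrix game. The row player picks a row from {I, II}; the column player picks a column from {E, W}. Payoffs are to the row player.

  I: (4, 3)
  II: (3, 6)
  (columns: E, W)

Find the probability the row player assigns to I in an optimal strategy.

3/4

Row minima: I → 3, II → 3; maximin = 3.
Column maxima: E → 4, W → 6; minimax = 4.
3 ≠ 4, so there is no saddle point; optimal play is mixed.
Let the row player play I with probability p. Expected payoff against E: 4p + 3(1−p) = p + 3; against W: 3p + 6(1−p) = −3p + 6.
Setting these equal: p + 3 = −3p + 6 ⇒ 4p = 3 ⇒ p = 3/4, and the value is (1)·(3/4) + 3 = 15/4.
For the column player: with q = P(E), equating I's and II's payoffs gives q + 3 = −3q + 6 ⇒ q = 3/4.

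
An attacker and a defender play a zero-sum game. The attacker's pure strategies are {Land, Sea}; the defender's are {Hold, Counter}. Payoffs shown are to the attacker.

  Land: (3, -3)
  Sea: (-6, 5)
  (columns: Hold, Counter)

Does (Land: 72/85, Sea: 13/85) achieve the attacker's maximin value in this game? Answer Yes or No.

No

Against Hold this mix gives (72/85)·3 + (13/85)·(-6) = 138/85.
Against Counter this mix gives (72/85)·(-3) + (13/85)·5 = -151/85.
The defender will play Counter, holding the attacker to -151/85. Shifting weight toward the row that does better against Counter would raise this floor (the equalizing mix achieves -3/17 against both Counter and Hold), so the proposed strategy is not optimal.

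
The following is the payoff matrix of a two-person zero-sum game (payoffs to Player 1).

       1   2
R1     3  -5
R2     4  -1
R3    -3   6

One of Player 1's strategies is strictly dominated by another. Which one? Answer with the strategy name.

R1

R2 gives a strictly higher payoff than R1 against every column: 4 > 3, -1 > -5.
So R1 is strictly dominated and Player 1 never plays it.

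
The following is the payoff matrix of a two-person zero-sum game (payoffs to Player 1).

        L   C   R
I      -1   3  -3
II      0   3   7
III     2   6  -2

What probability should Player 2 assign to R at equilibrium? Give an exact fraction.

Row minima: I → -3, II → 0, III → -2; maximin = 0.
Column maxima: L → 2, C → 6, R → 7; minimax = 2.
0 ≠ 2, so there is no saddle point; optimal play is mixed.
I is strictly dominated by III, so Player 1 never plays it.
C is strictly dominated by L (it gives Player 1 strictly more in every row), so Player 2 never plays it.
On the remaining 2×2 (II, III vs L, R):
Let Player 1 play II with probability p. Expected payoff against L: 0p + 2(1−p) = −2p + 2; against R: 7p + (-2)(1−p) = 9p − 2.
Setting these equal: −2p + 2 = 9p − 2 ⇒ −11p = -4 ⇒ p = 4/11, and the value is (-2)·(4/11) + 2 = 14/11.
For Player 2: with q = P(L), equating II's and III's payoffs gives −7q + 7 = 4q − 2 ⇒ q = 9/11.

2/11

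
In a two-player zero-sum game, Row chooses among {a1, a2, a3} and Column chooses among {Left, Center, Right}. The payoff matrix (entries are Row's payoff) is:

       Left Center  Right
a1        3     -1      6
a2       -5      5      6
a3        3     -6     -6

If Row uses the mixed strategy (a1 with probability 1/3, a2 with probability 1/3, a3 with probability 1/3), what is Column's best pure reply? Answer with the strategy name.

If Column plays Left, Row's expected payoff is (1/3)·3 + (1/3)·(-5) + (1/3)·3 = 1/3.
If Column plays Center, Row's expected payoff is (1/3)·(-1) + (1/3)·5 + (1/3)·(-6) = -2/3.
If Column plays Right, Row's expected payoff is (1/3)·6 + (1/3)·6 + (1/3)·(-6) = 2.
Column minimizes Row's payoff; the smallest is -2/3, so the best response is Center.

Center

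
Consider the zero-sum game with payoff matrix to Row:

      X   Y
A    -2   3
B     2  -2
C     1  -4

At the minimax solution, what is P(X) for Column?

Row minima: A → -2, B → -2, C → -4; maximin = -2.
Column maxima: X → 2, Y → 3; minimax = 2.
-2 ≠ 2, so there is no saddle point; optimal play is mixed.
C is strictly dominated by B, so Row never plays it.
On the remaining 2×2 (A, B vs X, Y):
Let Row play A with probability p. Expected payoff against X: (-2)p + 2(1−p) = −4p + 2; against Y: 3p + (-2)(1−p) = 5p − 2.
Setting these equal: −4p + 2 = 5p − 2 ⇒ −9p = -4 ⇒ p = 4/9, and the value is (-4)·(4/9) + 2 = 2/9.
For Column: with q = P(X), equating A's and B's payoffs gives −5q + 3 = 4q − 2 ⇒ q = 5/9.

5/9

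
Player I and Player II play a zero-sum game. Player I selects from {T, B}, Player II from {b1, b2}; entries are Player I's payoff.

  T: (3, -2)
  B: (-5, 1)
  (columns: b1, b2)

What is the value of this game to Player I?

Row minima: T → -2, B → -5; maximin = -2.
Column maxima: b1 → 3, b2 → 1; minimax = 1.
-2 ≠ 1, so there is no saddle point; optimal play is mixed.
Let Player I play T with probability p. Expected payoff against b1: 3p + (-5)(1−p) = 8p − 5; against b2: (-2)p + 1(1−p) = −3p + 1.
Setting these equal: 8p − 5 = −3p + 1 ⇒ 11p = 6 ⇒ p = 6/11, and the value is (8)·(6/11) − 5 = -7/11.
For Player II: with q = P(b1), equating T's and B's payoffs gives 5q − 2 = −6q + 1 ⇒ q = 3/11.

-7/11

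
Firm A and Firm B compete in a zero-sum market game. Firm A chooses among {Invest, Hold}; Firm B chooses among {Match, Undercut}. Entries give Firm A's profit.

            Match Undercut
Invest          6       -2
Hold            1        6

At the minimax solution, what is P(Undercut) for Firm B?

Row minima: Invest → -2, Hold → 1; maximin = 1.
Column maxima: Match → 6, Undercut → 6; minimax = 6.
1 ≠ 6, so there is no saddle point; optimal play is mixed.
Let Firm A play Invest with probability p. Expected payoff against Match: 6p + 1(1−p) = 5p + 1; against Undercut: (-2)p + 6(1−p) = −8p + 6.
Setting these equal: 5p + 1 = −8p + 6 ⇒ 13p = 5 ⇒ p = 5/13, and the value is (5)·(5/13) + 1 = 38/13.
For Firm B: with q = P(Match), equating Invest's and Hold's payoffs gives 8q − 2 = −5q + 6 ⇒ q = 8/13.

5/13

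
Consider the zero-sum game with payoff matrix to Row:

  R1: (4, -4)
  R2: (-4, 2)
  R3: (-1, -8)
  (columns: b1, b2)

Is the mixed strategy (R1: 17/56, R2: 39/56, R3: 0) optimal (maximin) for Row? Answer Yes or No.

Against b1 this mix gives (17/56)·4 + (39/56)·(-4) = -11/7.
Against b2 this mix gives (17/56)·(-4) + (39/56)·2 = 5/28.
Column will play b1, holding Row to -11/7. Shifting weight toward the row that does better against b1 would raise this floor (the equalizing mix achieves -4/7 against both b1 and b2), so the proposed strategy is not optimal.

No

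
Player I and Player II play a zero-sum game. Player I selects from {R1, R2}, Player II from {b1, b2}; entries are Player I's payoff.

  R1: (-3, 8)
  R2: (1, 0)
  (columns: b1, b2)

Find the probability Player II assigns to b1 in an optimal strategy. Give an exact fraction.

2/3

Row minima: R1 → -3, R2 → 0; maximin = 0.
Column maxima: b1 → 1, b2 → 8; minimax = 1.
0 ≠ 1, so there is no saddle point; optimal play is mixed.
Let Player I play R1 with probability p. Expected payoff against b1: (-3)p + 1(1−p) = −4p + 1; against b2: 8p + 0(1−p) = 8p.
Setting these equal: −4p + 1 = 8p ⇒ −12p = -1 ⇒ p = 1/12, and the value is (-4)·(1/12) + 1 = 2/3.
For Player II: with q = P(b1), equating R1's and R2's payoffs gives −11q + 8 = q ⇒ q = 2/3.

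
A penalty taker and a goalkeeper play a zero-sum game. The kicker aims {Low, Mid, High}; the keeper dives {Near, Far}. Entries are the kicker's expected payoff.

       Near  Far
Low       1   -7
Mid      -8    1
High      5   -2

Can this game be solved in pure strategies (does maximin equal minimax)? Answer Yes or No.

No

Row minima: Low → -7, Mid → -8, High → -2; maximin = -2.
Column maxima: Near → 5, Far → 1; minimax = 1.
-2 ≠ 1, so no pure-strategy equilibrium exists.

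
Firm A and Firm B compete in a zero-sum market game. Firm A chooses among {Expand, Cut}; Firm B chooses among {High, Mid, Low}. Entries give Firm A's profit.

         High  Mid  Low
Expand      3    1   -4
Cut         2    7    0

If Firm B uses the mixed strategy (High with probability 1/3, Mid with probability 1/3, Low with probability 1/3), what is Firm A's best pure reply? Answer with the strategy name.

Expected payoff of Expand: (1/3)·3 + (1/3)·1 + (1/3)·(-4) = 0.
Expected payoff of Cut: (1/3)·2 + (1/3)·7 + (1/3)·0 = 3.
The largest is 3, so Firm A's best response is Cut.

Cut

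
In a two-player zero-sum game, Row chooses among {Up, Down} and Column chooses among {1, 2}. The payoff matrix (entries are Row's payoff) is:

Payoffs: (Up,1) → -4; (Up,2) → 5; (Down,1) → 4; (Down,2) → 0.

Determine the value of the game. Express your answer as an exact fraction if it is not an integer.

Row minima: Up → -4, Down → 0; maximin = 0.
Column maxima: 1 → 4, 2 → 5; minimax = 4.
0 ≠ 4, so there is no saddle point; optimal play is mixed.
Let Row play Up with probability p. Expected payoff against 1: (-4)p + 4(1−p) = −8p + 4; against 2: 5p + 0(1−p) = 5p.
Setting these equal: −8p + 4 = 5p ⇒ −13p = -4 ⇒ p = 4/13, and the value is (-8)·(4/13) + 4 = 20/13.
For Column: with q = P(1), equating Up's and Down's payoffs gives −9q + 5 = 4q ⇒ q = 5/13.

20/13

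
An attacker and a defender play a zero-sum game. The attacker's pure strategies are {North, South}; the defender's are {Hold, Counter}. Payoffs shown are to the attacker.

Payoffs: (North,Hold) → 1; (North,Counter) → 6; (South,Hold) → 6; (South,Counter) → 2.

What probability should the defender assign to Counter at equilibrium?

5/9

Row minima: North → 1, South → 2; maximin = 2.
Column maxima: Hold → 6, Counter → 6; minimax = 6.
2 ≠ 6, so there is no saddle point; optimal play is mixed.
Let the attacker play North with probability p. Expected payoff against Hold: 1p + 6(1−p) = −5p + 6; against Counter: 6p + 2(1−p) = 4p + 2.
Setting these equal: −5p + 6 = 4p + 2 ⇒ −9p = -4 ⇒ p = 4/9, and the value is (-5)·(4/9) + 6 = 34/9.
For the defender: with q = P(Hold), equating North's and South's payoffs gives −5q + 6 = 4q + 2 ⇒ q = 4/9.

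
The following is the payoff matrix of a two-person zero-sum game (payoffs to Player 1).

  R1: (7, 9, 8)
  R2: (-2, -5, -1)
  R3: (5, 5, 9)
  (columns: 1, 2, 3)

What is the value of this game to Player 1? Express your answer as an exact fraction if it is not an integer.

Row minima: R1 → 7, R2 → -5, R3 → 5; maximin = 7.
Column maxima: 1 → 7, 2 → 9, 3 → 9; minimax = 7.
Since maximin = minimax = 7, there is a saddle point and the value is 7.

7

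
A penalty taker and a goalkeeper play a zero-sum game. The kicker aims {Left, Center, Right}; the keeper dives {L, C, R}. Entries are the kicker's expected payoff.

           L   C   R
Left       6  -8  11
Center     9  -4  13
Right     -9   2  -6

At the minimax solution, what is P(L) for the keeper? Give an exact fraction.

Row minima: Left → -8, Center → -4, Right → -9; maximin = -4.
Column maxima: L → 9, C → 2, R → 13; minimax = 2.
-4 ≠ 2, so there is no saddle point; optimal play is mixed.
Left is strictly dominated by Center, so the kicker never plays it.
R is strictly dominated by L (it gives the kicker strictly more in every row), so the keeper never plays it.
On the remaining 2×2 (Center, Right vs L, C):
Let the kicker play Center with probability p. Expected payoff against L: 9p + (-9)(1−p) = 18p − 9; against C: (-4)p + 2(1−p) = −6p + 2.
Setting these equal: 18p − 9 = −6p + 2 ⇒ 24p = 11 ⇒ p = 11/24, and the value is (18)·(11/24) − 9 = -3/4.
For the keeper: with q = P(L), equating Center's and Right's payoffs gives 13q − 4 = −11q + 2 ⇒ q = 1/4.

1/4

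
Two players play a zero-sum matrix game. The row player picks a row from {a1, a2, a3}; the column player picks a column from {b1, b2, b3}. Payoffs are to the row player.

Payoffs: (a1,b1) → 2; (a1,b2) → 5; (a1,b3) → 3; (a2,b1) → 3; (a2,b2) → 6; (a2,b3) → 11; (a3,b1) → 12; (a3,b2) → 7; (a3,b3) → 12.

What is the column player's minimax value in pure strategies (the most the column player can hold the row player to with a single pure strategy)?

Column maxima: b1 → 12, b2 → 7, b3 → 12.
The smallest of these is 7.

7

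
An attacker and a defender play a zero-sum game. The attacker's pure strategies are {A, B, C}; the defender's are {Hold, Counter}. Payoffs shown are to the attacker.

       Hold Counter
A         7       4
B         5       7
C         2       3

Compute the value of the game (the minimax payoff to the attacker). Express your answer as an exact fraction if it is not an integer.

Row minima: A → 4, B → 5, C → 2; maximin = 5.
Column maxima: Hold → 7, Counter → 7; minimax = 7.
5 ≠ 7, so there is no saddle point; optimal play is mixed.
C is strictly dominated by A, so the attacker never plays it.
On the remaining 2×2 (A, B vs Hold, Counter):
Let the attacker play A with probability p. Expected payoff against Hold: 7p + 5(1−p) = 2p + 5; against Counter: 4p + 7(1−p) = −3p + 7.
Setting these equal: 2p + 5 = −3p + 7 ⇒ 5p = 2 ⇒ p = 2/5, and the value is (2)·(2/5) + 5 = 29/5.
For the defender: with q = P(Hold), equating A's and B's payoffs gives 3q + 4 = −2q + 7 ⇒ q = 3/5.

29/5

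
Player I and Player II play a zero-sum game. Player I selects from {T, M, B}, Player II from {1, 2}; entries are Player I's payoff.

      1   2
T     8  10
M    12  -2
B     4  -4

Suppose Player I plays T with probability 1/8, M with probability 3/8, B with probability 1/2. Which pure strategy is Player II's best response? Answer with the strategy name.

If Player II plays 1, Player I's expected payoff is (1/8)·8 + (3/8)·12 + (1/2)·4 = 15/2.
If Player II plays 2, Player I's expected payoff is (1/8)·10 + (3/8)·(-2) + (1/2)·(-4) = -3/2.
Player II minimizes Player I's payoff; the smallest is -3/2, so the best response is 2.

2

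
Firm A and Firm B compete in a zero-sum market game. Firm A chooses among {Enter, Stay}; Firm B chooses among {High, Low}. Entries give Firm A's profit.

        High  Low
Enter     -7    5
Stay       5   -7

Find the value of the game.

Row minima: Enter → -7, Stay → -7; maximin = -7.
Column maxima: High → 5, Low → 5; minimax = 5.
-7 ≠ 5, so there is no saddle point; optimal play is mixed.
Let Firm A play Enter with probability p. Expected payoff against High: (-7)p + 5(1−p) = −12p + 5; against Low: 5p + (-7)(1−p) = 12p − 7.
Setting these equal: −12p + 5 = 12p − 7 ⇒ −24p = -12 ⇒ p = 1/2, and the value is (-12)·(1/2) + 5 = -1.
For Firm B: with q = P(High), equating Enter's and Stay's payoffs gives −12q + 5 = 12q − 7 ⇒ q = 1/2.

-1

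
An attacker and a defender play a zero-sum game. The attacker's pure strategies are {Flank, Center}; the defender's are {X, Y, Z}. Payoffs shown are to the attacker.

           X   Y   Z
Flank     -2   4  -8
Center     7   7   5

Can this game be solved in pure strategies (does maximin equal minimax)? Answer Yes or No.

Yes

Row minima: Flank → -8, Center → 5; maximin = 5.
Column maxima: X → 7, Y → 7, Z → 5; minimax = 5.
maximin = minimax = 5, so a saddle point exists.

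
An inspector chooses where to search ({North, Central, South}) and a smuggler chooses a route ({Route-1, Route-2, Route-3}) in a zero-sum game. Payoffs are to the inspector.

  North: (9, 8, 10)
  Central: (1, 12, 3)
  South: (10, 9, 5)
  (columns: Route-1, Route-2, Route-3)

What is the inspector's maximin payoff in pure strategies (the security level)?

Row minima: North → 8, Central → 1, South → 5.
The best of these is 8.

8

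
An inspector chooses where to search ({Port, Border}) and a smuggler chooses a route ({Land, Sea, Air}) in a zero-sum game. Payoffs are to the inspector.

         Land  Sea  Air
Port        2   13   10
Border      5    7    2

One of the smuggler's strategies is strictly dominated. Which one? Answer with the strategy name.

Sea

Land holds the inspector's payoff strictly below Sea in every row: 2 < 13, 5 < 7.
So Sea is strictly dominated for the smuggler.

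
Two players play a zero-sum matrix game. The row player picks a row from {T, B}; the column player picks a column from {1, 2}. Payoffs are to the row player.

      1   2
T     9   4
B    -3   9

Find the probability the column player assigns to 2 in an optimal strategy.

12/17

Row minima: T → 4, B → -3; maximin = 4.
Column maxima: 1 → 9, 2 → 9; minimax = 9.
4 ≠ 9, so there is no saddle point; optimal play is mixed.
Let the row player play T with probability p. Expected payoff against 1: 9p + (-3)(1−p) = 12p − 3; against 2: 4p + 9(1−p) = −5p + 9.
Setting these equal: 12p − 3 = −5p + 9 ⇒ 17p = 12 ⇒ p = 12/17, and the value is (12)·(12/17) − 3 = 93/17.
For the column player: with q = P(1), equating T's and B's payoffs gives 5q + 4 = −12q + 9 ⇒ q = 5/17.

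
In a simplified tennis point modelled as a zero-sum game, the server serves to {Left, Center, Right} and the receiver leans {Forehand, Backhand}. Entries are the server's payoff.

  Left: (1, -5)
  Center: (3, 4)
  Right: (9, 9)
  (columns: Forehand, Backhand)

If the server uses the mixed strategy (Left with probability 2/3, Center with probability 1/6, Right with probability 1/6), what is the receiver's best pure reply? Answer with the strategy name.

Backhand

If the receiver plays Forehand, the server's expected payoff is (2/3)·1 + (1/6)·3 + (1/6)·9 = 8/3.
If the receiver plays Backhand, the server's expected payoff is (2/3)·(-5) + (1/6)·4 + (1/6)·9 = -7/6.
The receiver minimizes the server's payoff; the smallest is -7/6, so the best response is Backhand.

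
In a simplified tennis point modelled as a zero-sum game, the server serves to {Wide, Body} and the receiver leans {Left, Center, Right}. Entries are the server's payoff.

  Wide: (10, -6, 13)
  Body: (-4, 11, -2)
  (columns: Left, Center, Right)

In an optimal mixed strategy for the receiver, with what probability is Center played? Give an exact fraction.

14/31

Row minima: Wide → -6, Body → -4; maximin = -4.
Column maxima: Left → 10, Center → 11, Right → 13; minimax = 10.
-4 ≠ 10, so there is no saddle point; optimal play is mixed.
Right is strictly dominated by Left (it gives the server strictly more in every row), so the receiver never plays it.
On the remaining 2×2 (Wide, Body vs Left, Center):
Let the server play Wide with probability p. Expected payoff against Left: 10p + (-4)(1−p) = 14p − 4; against Center: (-6)p + 11(1−p) = −17p + 11.
Setting these equal: 14p − 4 = −17p + 11 ⇒ 31p = 15 ⇒ p = 15/31, and the value is (14)·(15/31) − 4 = 86/31.
For the receiver: with q = P(Left), equating Wide's and Body's payoffs gives 16q − 6 = −15q + 11 ⇒ q = 17/31.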